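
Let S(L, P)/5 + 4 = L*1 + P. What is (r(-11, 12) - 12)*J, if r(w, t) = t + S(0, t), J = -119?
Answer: -4760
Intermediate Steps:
S(L, P) = -20 + 5*L + 5*P (S(L, P) = -20 + 5*(L*1 + P) = -20 + 5*(L + P) = -20 + (5*L + 5*P) = -20 + 5*L + 5*P)
r(w, t) = -20 + 6*t (r(w, t) = t + (-20 + 5*0 + 5*t) = t + (-20 + 0 + 5*t) = t + (-20 + 5*t) = -20 + 6*t)
(r(-11, 12) - 12)*J = ((-20 + 6*12) - 12)*(-119) = ((-20 + 72) - 12)*(-119) = (52 - 12)*(-119) = 40*(-119) = -4760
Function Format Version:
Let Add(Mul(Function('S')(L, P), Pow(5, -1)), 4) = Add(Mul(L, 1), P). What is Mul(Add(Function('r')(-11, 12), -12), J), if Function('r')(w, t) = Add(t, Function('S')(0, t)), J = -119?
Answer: -4760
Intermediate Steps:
Function('S')(L, P) = Add(-20, Mul(5, L), Mul(5, P)) (Function('S')(L, P) = Add(-20, Mul(5, Add(Mul(L, 1), P))) = Add(-20, Mul(5, Add(L, P))) = Add(-20, Add(Mul(5, L), Mul(5, P))) = Add(-20, Mul(5, L), Mul(5, P)))
Function('r')(w, t) = Add(-20, Mul(6, t)) (Function('r')(w, t) = Add(t, Add(-20, Mul(5, 0), Mul(5, t))) = Add(t, Add(-20, 0, Mul(5, t))) = Add(t, Add(-20, Mul(5, t))) = Add(-20, Mul(6, t)))
Mul(Add(Function('r')(-11, 12), -12), J) = Mul(Add(Add(-20, Mul(6, 12)), -12), -119) = Mul(Add(Add(-20, 72), -12), -119) = Mul(Add(52, -12), -119) = Mul(40, -119) = -4760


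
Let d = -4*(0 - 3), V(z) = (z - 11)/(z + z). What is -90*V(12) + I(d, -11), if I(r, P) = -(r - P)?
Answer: -107/4 ≈ -26.750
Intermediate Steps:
V(z) = (-11 + z)/(2*z) (V(z) = (-11 + z)/((2*z)) = (-11 + z)*(1/(2*z)) = (-11 + z)/(2*z))
d = 12 (d = -4*(-3) = 12)
I(r, P) = P - r
-90*V(12) + I(d, -11) = -45*(-11 + 12)/12 + (-11 - 1*12) = -45/12 + (-11 - 12) = -90*1/24 - 23 = -15/4 - 23 = -107/4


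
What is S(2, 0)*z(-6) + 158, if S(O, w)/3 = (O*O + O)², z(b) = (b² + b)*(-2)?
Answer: -6322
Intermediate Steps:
z(b) = -2*b - 2*b² (z(b) = (b + b²)*(-2) = -2*b - 2*b²)
S(O, w) = 3*(O + O²)² (S(O, w) = 3*(O*O + O)² = 3*(O² + O)² = 3*(O + O²)²)
S(2, 0)*z(-6) + 158 = (3*2²*(1 + 2)²)*(-2*(-6)*(1 - 6)) + 158 = (3*4*3²)*(-2*(-6)*(-5)) + 158 = (3*4*9)*(-60) + 158 = 108*(-60) + 158 = -6480 + 158 = -6322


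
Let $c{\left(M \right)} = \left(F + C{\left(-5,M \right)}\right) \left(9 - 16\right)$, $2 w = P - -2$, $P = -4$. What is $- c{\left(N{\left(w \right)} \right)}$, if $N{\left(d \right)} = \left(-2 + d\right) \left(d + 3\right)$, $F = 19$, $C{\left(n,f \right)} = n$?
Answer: $98$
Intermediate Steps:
$w = -1$ ($w = \frac{-4 - -2}{2} = \frac{-4 + 2}{2} = \frac{1}{2} \left(-2\right) = -1$)
$N{\left(d \right)} = \left(-2 + d\right) \left(3 + d\right)$
$c{\left(M \right)} = -98$ ($c{\left(M \right)} = \left(19 - 5\right) \left(9 - 16\right) = 14 \left(-7\right) = -98$)
$- c{\left(N{\left(w \right)} \right)} = \left(-1\right) \left(-98\right) = 98$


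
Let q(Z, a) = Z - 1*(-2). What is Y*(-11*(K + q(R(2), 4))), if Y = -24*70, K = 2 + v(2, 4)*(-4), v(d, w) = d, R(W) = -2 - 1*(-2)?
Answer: -73920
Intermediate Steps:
R(W) = 0 (R(W) = -2 + 2 = 0)
q(Z, a) = 2 + Z (q(Z, a) = Z + 2 = 2 + Z)
K = -6 (K = 2 + 2*(-4) = 2 - 8 = -6)
Y = -1680
Y*(-11*(K + q(R(2), 4))) = -(-18480)*(-6 + (2 + 0)) = -(-18480)*(-6 + 2) = -(-18480)*(-4) = -1680*44 = -73920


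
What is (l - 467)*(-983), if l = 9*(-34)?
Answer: 759859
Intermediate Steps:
l = -306
(l - 467)*(-983) = (-306 - 467)*(-983) = -773*(-983) = 759859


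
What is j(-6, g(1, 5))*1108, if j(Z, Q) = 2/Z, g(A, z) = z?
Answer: -1108/3 ≈ -369.33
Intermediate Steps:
j(-6, g(1, 5))*1108 = (2/(-6))*1108 = (2*(-⅙))*1108 = -⅓*1108 = -1108/3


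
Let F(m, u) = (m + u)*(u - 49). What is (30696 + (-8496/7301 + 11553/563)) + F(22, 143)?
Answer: 190007618583/4110463 ≈ 46225.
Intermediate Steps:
F(m, u) = (-49 + u)*(m + u) (F(m, u) = (m + u)*(-49 + u) = (-49 + u)*(m + u))
(30696 + (-8496/7301 + 11553/563)) + F(22, 143) = (30696 + (-8496/7301 + 11553/563)) + (143² - 49*22 - 49*143 + 22*143) = (30696 + (-8496*1/7301 + 11553*(1/563))) + (20449 - 1078 - 7007 + 3146) = (30696 + (-8496/7301 + 11553/563)) + 15510 = (30696 + 79565205/4110463) + 15510 = 126254337453/4110463 + 15510 = 190007618583/4110463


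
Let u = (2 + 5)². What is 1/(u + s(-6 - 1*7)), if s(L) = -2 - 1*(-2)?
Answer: 1/49 ≈ 0.020408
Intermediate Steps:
s(L) = 0 (s(L) = -2 + 2 = 0)
u = 49 (u = 7² = 49)
1/(u + s(-6 - 1*7)) = 1/(49 + 0) = 1/49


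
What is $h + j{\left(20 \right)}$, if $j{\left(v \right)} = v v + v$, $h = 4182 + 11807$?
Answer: $16409$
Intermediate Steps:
$h = 15989$
$j{\left(v \right)} = v + v^{2}$ ($j{\left(v \right)} = v^{2} + v = v + v^{2}$)
$h + j{\left(20 \right)} = 15989 + 20 \left(1 + 20\right) = 15989 + 20 \cdot 21 = 15989 + 420 = 16409$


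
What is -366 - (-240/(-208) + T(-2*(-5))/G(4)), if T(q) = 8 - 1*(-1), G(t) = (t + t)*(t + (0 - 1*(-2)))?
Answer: -76407/208 ≈ -367.34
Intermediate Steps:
G(t) = 2*t*(2 + t) (G(t) = (2*t)*(t + (0 + 2)) = (2*t)*(t + 2) = (2*t)*(2 + t) = 2*t*(2 + t))
T(q) = 9 (T(q) = 8 + 1 = 9)
-366 - (-240/(-208) + T(-2*(-5))/G(4)) = -366 - (-240/(-208) + 9/((2*4*(2 + 4)))) = -366 - (-240*(-1/208) + 9/((2*4*6))) = -366 - (15/13 + 9/48) = -366 - (15/13 + 9*(1/48)) = -366 - (15/13 + 3/16) = -366 - 1*279/208 = -366 - 279/208 = -76407/208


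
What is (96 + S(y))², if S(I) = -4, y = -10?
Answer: 8464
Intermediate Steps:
(96 + S(y))² = (96 - 4)² = 92² = 8464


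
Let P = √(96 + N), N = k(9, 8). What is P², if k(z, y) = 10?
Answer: 106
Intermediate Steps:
N = 10
P = √106 (P = √(96 + 10) = √106 ≈ 10.296)
P² = (√106)² = 106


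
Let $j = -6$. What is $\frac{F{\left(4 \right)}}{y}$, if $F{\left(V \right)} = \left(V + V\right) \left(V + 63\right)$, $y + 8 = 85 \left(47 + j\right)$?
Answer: $\frac{536}{3477} \approx 0.15416$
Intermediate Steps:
$y = 3477$ ($y = -8 + 85 \left(47 - 6\right) = -8 + 85 \cdot 41 = -8 + 3485 = 3477$)
$F{\left(V \right)} = 2 V \left(63 + V\right)$
$\frac{F{\left(4 \right)}}{y} = \frac{2 \cdot 4 \left(63 + 4\right)}{3477} = 2 \cdot 4 \cdot 67 \cdot \frac{1}{3477} = 536 \cdot \frac{1}{3477} = \frac{536}{3477}$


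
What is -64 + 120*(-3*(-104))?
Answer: 37376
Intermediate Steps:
-64 + 120*(-3*(-104)) = -64 + 120*312 = -64 + 37440 = 37376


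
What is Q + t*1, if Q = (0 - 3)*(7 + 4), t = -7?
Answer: -40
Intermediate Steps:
Q = -33 (Q = -3*11 = -33)
Q + t*1 = -33 - 7*1 = -33 - 7 = -40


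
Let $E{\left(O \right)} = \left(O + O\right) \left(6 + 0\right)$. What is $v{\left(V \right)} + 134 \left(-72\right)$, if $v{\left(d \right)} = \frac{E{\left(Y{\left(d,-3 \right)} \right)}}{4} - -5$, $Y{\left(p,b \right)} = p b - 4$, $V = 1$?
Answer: $-9664$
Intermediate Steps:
$Y{\left(p,b \right)} = -4 + b p$ ($Y{\left(p,b \right)} = b p - 4 = -4 + b p$)
$E{\left(O \right)} = 12 O$ ($E{\left(O \right)} = 2 O 6 = 12 O$)
$v{\left(d \right)} = -7 - 9 d$ ($v{\left(d \right)} = \frac{12 \left(-4 - 3 d\right)}{4} - -5 = \left(-48 - 36 d\right) \frac{1}{4} + 5 = \left(-12 - 9 d\right) + 5 = -7 - 9 d$)
$v{\left(V \right)} + 134 \left(-72\right) = \left(-7 - 9\right) + 134 \left(-72\right) = \left(-7 - 9\right) - 9648 = -16 - 9648 = -9664$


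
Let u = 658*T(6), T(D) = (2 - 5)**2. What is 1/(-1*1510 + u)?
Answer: 1/4412 ≈ 0.00022665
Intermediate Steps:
T(D) = 9 (T(D) = (-3)**2 = 9)
u = 5922 (u = 658*9 = 5922)
1/(-1*1510 + u) = 1/(-1*1510 + 5922) = 1/(-1510 + 5922) = 1/4412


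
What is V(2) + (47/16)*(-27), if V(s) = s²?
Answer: -1205/16 ≈ -75.313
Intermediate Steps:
V(2) + (47/16)*(-27) = 2² + (47/16)*(-27) = 4 + (47*(1/16))*(-27) = 4 + (47/16)*(-27) = 4 - 1269/16 = -1205/16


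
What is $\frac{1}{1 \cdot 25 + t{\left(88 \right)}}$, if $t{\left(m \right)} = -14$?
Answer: $\frac{1}{11} \approx 0.090909$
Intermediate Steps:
$\frac{1}{1 \cdot 25 + t{\left(88 \right)}} = \frac{1}{1 \cdot 25 - 14} = \frac{1}{25 - 14} = \frac{1}{11}$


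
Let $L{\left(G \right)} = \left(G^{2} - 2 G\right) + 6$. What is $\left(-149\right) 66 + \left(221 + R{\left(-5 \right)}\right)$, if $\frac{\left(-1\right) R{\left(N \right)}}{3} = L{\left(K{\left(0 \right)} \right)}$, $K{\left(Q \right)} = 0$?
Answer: $-9631$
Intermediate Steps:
$L{\left(G \right)} = 6 + G^{2} - 2 G$
$R{\left(N \right)} = -18$ ($R{\left(N \right)} = - 3 \left(6 + 0^{2} - 0\right) = - 3 \left(6 + 0 + 0\right) = \left(-3\right) 6 = -18$)
$\left(-149\right) 66 + \left(221 + R{\left(-5 \right)}\right) = \left(-149\right) 66 + \left(221 - 18\right) = -9834 + 203 = -9631$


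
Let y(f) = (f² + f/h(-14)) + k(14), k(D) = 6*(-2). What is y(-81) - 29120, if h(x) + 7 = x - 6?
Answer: -22568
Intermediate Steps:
h(x) = -13 + x (h(x) = -7 + (x - 6) = -7 + (-6 + x) = -13 + x)
k(D) = -12
y(f) = -12 + f² - f/27 (y(f) = (f² + f/(-13 - 14)) - 12 = (f² + f/(-27)) - 12 = (f² - f/27) - 12 = -12 + f² - f/27)
y(-81) - 29120 = (-12 + (-81)² - 1/27*(-81)) - 29120 = (-12 + 6561 + 3) - 29120 = 6552 - 29120 = -22568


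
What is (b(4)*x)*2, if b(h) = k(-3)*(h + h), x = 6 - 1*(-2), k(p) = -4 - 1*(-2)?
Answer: -256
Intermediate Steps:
k(p) = -2 (k(p) = -4 + 2 = -2)
x = 8 (x = 6 + 2 = 8)
b(h) = -4*h (b(h) = -2*(h + h) = -4*h)
(b(4)*x)*2 = (-4*4*8)*2 = -16*8*2 = -128*2 = -256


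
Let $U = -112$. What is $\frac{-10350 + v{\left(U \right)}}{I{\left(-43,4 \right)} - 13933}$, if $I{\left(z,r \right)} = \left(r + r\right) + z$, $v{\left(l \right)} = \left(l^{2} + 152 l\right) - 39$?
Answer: $\frac{14869}{13968} \approx 1.0645$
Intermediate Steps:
$v{\left(l \right)} = -39 + l^{2} + 152 l$
$I{\left(z,r \right)} = z + 2 r$ ($I{\left(z,r \right)} = 2 r + z = z + 2 r$)
$\frac{-10350 + v{\left(U \right)}}{I{\left(-43,4 \right)} - 13933} = \frac{-10350 + \left(-39 + \left(-112\right)^{2} + 152 \left(-112\right)\right)}{\left(-43 + 2 \cdot 4\right) - 13933} = \frac{-10350 - 4519}{\left(-43 + 8\right) - 13933} = \frac{-10350 - 4519}{-35 - 13933} = - \frac{14869}{-13968} = \left(-14869\right) \left(- \frac{1}{13968}\right) = \frac{14869}{13968}$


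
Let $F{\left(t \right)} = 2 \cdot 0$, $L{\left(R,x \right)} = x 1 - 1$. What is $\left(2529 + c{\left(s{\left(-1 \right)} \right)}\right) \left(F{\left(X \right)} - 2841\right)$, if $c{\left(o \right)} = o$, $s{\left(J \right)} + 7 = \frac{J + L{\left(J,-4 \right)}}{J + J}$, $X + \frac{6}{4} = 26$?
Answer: $-7173525$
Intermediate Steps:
$L{\left(R,x \right)} = -1 + x$ ($L{\left(R,x \right)} = x - 1 = -1 + x$)
$X = \frac{49}{2}$ ($X = - \frac{3}{2} + 26 = \frac{49}{2} \approx 24.5$)
$s{\left(J \right)} = -7 + \frac{-5 + J}{2 J}$ ($s{\left(J \right)} = -7 + \frac{J - 5}{J + J} = -7 + \frac{J - 5}{2 J} = -7 + \left(-5 + J\right) \frac{1}{2 J} = -7 + \frac{-5 + J}{2 J}$)
$F{\left(t \right)} = 0$
$\left(2529 + c{\left(s{\left(-1 \right)} \right)}\right) \left(F{\left(X \right)} - 2841\right) = \left(2529 + \frac{-5 - -13}{2 \left(-1\right)}\right) \left(0 - 2841\right) = \left(2529 + \frac{1}{2} \left(-1\right) \left(-5 + 13\right)\right) \left(-2841\right) = \left(2529 + \frac{1}{2} \left(-1\right) 8\right) \left(-2841\right) = \left(2529 - 4\right) \left(-2841\right) = 2525 \left(-2841\right) = -7173525$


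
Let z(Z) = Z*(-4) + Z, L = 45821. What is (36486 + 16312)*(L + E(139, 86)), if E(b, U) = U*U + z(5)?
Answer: 2808959196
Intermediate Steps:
z(Z) = -3*Z (z(Z) = -4*Z + Z = -3*Z)
E(b, U) = -15 + U² (E(b, U) = U*U - 3*5 = U² - 15 = -15 + U²)
(36486 + 16312)*(L + E(139, 86)) = (36486 + 16312)*(45821 + (-15 + 86²)) = 52798*(45821 + (-15 + 7396)) = 52798*(45821 + 7381) = 52798*53202 = 2808959196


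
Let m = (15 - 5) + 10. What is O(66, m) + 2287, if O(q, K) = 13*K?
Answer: 2547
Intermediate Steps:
m = 20 (m = 10 + 10 = 20)
O(66, m) + 2287 = 13*20 + 2287 = 260 + 2287 = 2547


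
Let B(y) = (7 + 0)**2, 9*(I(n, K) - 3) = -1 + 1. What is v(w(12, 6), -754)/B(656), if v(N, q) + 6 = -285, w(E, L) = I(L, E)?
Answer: -291/49 ≈ -5.9388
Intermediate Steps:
I(n, K) = 3 (I(n, K) = 3 + (-1 + 1)/9 = 3 + (1/9)*0 = 3 + 0 = 3)
w(E, L) = 3
v(N, q) = -291 (v(N, q) = -6 - 285 = -291)
B(y) = 49 (B(y) = 7**2 = 49)
v(w(12, 6), -754)/B(656) = -291/49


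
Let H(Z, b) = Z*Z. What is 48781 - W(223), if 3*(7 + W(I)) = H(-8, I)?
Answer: 146300/3 ≈ 48767.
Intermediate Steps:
H(Z, b) = Z²
W(I) = 43/3 (W(I) = -7 + (⅓)*(-8)² = -7 + (⅓)*64 = -7 + 64/3 = 43/3)
48781 - W(223) = 48781 - 1*43/3 = 48781 - 43/3 = 146300/3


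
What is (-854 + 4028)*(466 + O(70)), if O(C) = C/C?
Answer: 1482258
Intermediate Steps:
O(C) = 1
(-854 + 4028)*(466 + O(70)) = (-854 + 4028)*(466 + 1) = 3174*467 = 1482258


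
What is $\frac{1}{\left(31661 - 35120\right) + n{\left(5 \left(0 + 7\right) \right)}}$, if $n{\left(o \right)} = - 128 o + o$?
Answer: $- \frac{1}{7904} \approx -0.00012652$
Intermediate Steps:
$n{\left(o \right)} = - 127 o$
$\frac{1}{\left(31661 - 35120\right) + n{\left(5 \left(0 + 7\right) \right)}} = \frac{1}{\left(31661 - 35120\right) - 127 \cdot 5 \left(0 + 7\right)} = \frac{1}{\left(31661 - 35120\right) - 127 \cdot 5 \cdot 7} = \frac{1}{-3459 - 4445} = \frac{1}{-7904} = - \frac{1}{7904}$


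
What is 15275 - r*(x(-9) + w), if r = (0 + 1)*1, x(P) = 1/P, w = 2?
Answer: 137458/9 ≈ 15273.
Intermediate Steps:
r = 1 (r = 1*1 = 1)
15275 - r*(x(-9) + w) = 15275 - (1/(-9) + 2) = 15275 - (-⅑ + 2) = 15275 - 17/9 = 137458/9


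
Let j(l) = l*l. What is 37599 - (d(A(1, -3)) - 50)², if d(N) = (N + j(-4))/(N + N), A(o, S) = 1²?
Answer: 143507/4 ≈ 35877.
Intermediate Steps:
j(l) = l²
A(o, S) = 1
d(N) = (16 + N)/(2*N) (d(N) = (N + (-4)²)/(N + N) = (N + 16)/((2*N)) = (16 + N)*(1/(2*N)) = (16 + N)/(2*N))
37599 - (d(A(1, -3)) - 50)² = 37599 - ((½)*(16 + 1)/1 - 50)² = 37599 - ((½)*1*17 - 50)² = 37599 - (17/2 - 50)² = 37599 - (-83/2)² = 37599 - 1*6889/4 = 37599 - 6889/4 = 143507/4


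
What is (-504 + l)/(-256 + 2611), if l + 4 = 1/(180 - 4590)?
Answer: -2240281/10385550 ≈ -0.21571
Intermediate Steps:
l = -17641/4410 (l = -4 + 1/(180 - 4590) = -4 + 1/(-4410) = -4 - 1/4410 = -17641/4410 ≈ -4.0002)
(-504 + l)/(-256 + 2611) = (-504 - 17641/4410)/(-256 + 2611) = -2240281/4410/2355 = -2240281/4410*1/2355 = -2240281/10385550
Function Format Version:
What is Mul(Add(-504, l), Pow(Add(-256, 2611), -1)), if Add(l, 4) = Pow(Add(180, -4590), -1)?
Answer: Rational(-2240281, 10385550) ≈ -0.21571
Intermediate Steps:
l = Rational(-17641, 4410) (l = Add(-4, Pow(Add(180, -4590), -1)) = Add(-4, Pow(-4410, -1)) = Add(-4, Rational(-1, 4410)) = Rational(-17641, 4410) ≈ -4.0002)
Mul(Add(-504, l), Pow(Add(-256, 2611), -1)) = Mul(Add(-504, Rational(-17641, 4410)), Pow(Add(-256, 2611), -1)) = Mul(Rational(-2240281, 4410), Pow(2355, -1)) = Mul(Rational(-2240281, 4410), Rational(1, 2355)) = Rational(-2240281, 10385550)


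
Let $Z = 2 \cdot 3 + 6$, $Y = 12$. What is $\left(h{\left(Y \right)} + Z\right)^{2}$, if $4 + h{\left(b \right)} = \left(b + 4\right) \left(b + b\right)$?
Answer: $153664$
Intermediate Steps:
$Z = 12$ ($Z = 6 + 6 = 12$)
$h{\left(b \right)} = -4 + 2 b \left(4 + b\right)$ ($h{\left(b \right)} = -4 + \left(b + 4\right) \left(b + b\right) = -4 + \left(4 + b\right) 2 b = -4 + 2 b \left(4 + b\right)$)
$\left(h{\left(Y \right)} + Z\right)^{2} = \left(\left(-4 + 2 \cdot 12^{2} + 8 \cdot 12\right) + 12\right)^{2} = \left(\left(-4 + 2 \cdot 144 + 96\right) + 12\right)^{2} = \left(\left(-4 + 288 + 96\right) + 12\right)^{2} = \left(380 + 12\right)^{2} = 392^{2} = 153664$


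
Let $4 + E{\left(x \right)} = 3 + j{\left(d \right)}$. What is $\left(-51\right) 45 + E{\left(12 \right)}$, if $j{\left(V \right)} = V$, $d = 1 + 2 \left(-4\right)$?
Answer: $-2303$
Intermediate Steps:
$d = -7$ ($d = 1 - 8 = -7$)
$E{\left(x \right)} = -8$ ($E{\left(x \right)} = -4 + \left(3 - 7\right) = -4 - 4 = -8$)
$\left(-51\right) 45 + E{\left(12 \right)} = \left(-51\right) 45 - 8 = -2295 - 8 = -2303$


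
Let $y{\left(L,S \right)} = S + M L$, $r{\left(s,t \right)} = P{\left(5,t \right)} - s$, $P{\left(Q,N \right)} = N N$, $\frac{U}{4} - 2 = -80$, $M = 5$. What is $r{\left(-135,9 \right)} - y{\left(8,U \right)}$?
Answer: $488$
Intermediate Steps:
$U = -312$ ($U = 8 + 4 \left(-80\right) = 8 - 320 = -312$)
$P{\left(Q,N \right)} = N^{2}$
$r{\left(s,t \right)} = t^{2} - s$
$y{\left(L,S \right)} = S + 5 L$
$r{\left(-135,9 \right)} - y{\left(8,U \right)} = \left(9^{2} - -135\right) - \left(-312 + 5 \cdot 8\right) = \left(81 + 135\right) - \left(-312 + 40\right) = 216 - -272 = 216 + 272 = 488$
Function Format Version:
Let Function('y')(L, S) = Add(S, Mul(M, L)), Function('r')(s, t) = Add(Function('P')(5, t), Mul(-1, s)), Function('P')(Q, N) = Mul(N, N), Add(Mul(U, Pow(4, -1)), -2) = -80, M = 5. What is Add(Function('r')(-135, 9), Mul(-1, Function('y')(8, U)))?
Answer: 488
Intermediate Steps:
U = -312 (U = Add(8, Mul(4, -80)) = Add(8, -320) = -312)
Function('P')(Q, N) = Pow(N, 2)
Function('r')(s, t) = Add(Pow(t, 2), Mul(-1, s))
Function('y')(L, S) = Add(S, Mul(5, L))
Add(Function('r')(-135, 9), Mul(-1, Function('y')(8, U))) = Add(Add(Pow(9, 2), Mul(-1, -135)), Mul(-1, Add(-312, Mul(5, 8)))) = Add(Add(81, 135), Mul(-1, Add(-312, 40))) = Add(216, Mul(-1, -272)) = Add(216, 272) = 488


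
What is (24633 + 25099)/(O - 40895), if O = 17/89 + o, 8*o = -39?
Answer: -35409184/29120575 ≈ -1.2160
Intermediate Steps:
o = -39/8 (o = (⅛)*(-39) = -39/8 ≈ -4.8750)
O = -3335/712 (O = 17/89 - 39/8 = -3335/712 ≈ -4.6840)
(24633 + 25099)/(O - 40895) = (24633 + 25099)/(-3335/712 - 40895) = 49732/(-29120575/712) = 49732*(-712/29120575) = -35409184/29120575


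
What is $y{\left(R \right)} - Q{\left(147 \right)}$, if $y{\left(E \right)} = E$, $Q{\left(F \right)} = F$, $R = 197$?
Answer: $50$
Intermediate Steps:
$y{\left(R \right)} - Q{\left(147 \right)} = 197 - 147 = 50$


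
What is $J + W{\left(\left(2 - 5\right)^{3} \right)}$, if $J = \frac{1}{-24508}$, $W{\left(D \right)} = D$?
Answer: $- \frac{661717}{24508} \approx -27.0$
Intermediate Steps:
$J = - \frac{1}{24508} \approx -4.0803 \cdot 10^{-5}$
$J + W{\left(\left(2 - 5\right)^{3} \right)} = - \frac{1}{24508} + \left(2 - 5\right)^{3} = - \frac{1}{24508} + \left(-3\right)^{3} = - \frac{1}{24508} - 27 = - \frac{661717}{24508}$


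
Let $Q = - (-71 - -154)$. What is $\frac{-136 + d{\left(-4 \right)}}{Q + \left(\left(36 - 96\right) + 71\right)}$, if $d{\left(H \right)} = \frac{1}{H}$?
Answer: $\frac{545}{288} \approx 1.8924$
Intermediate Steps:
$Q = -83$ ($Q = - (-71 + 154) = \left(-1\right) 83 = -83$)
$\frac{-136 + d{\left(-4 \right)}}{Q + \left(\left(36 - 96\right) + 71\right)} = \frac{-136 + \frac{1}{-4}}{-83 + \left(\left(36 - 96\right) + 71\right)} = \frac{-136 - \frac{1}{4}}{-83 + \left(-60 + 71\right)} = - \frac{545}{4 \left(-83 + 11\right)} = - \frac{545}{4 \left(-72\right)} = \left(- \frac{545}{4}\right) \left(- \frac{1}{72}\right) = \frac{545}{288}$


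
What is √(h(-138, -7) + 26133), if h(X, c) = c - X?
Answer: 14*√134 ≈ 162.06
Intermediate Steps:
√(h(-138, -7) + 26133) = √((-7 - 1*(-138)) + 26133) = √((-7 + 138) + 26133) = √(131 + 26133) = √26264 = 14*√134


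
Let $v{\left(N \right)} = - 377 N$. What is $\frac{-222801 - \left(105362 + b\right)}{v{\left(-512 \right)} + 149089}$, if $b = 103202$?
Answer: $- \frac{431365}{342113} \approx -1.2609$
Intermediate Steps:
$\frac{-222801 - \left(105362 + b\right)}{v{\left(-512 \right)} + 149089} = \frac{-222801 - 208564}{\left(-377\right) \left(-512\right) + 149089} = \frac{-222801 - 208564}{193024 + 149089} = \frac{-222801 - 208564}{342113} = \left(-431365\right) \frac{1}{342113} = - \frac{431365}{342113}$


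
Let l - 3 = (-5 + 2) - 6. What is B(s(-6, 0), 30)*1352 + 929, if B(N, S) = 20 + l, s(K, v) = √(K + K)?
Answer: 19857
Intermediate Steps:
l = -6 (l = 3 + ((-5 + 2) - 6) = 3 + (-3 - 6) = 3 - 9 = -6)
s(K, v) = √2*√K (s(K, v) = √(2*K) = √2*√K)
B(N, S) = 14 (B(N, S) = 20 - 6 = 14)
B(s(-6, 0), 30)*1352 + 929 = 14*1352 + 929 = 18928 + 929 = 19857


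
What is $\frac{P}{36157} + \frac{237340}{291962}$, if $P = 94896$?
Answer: $\frac{1649433106}{479839547} \approx 3.4375$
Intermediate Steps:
$\frac{P}{36157} + \frac{237340}{291962} = \frac{94896}{36157} + \frac{237340}{291962} = 94896 \cdot \frac{1}{36157} + 237340 \cdot \frac{1}{291962} = \frac{94896}{36157} + \frac{118670}{145981} = \frac{1649433106}{479839547}$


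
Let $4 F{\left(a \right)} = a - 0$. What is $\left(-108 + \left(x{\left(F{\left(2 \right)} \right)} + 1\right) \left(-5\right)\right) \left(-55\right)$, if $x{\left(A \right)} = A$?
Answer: $\frac{12705}{2} \approx 6352.5$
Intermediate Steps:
$F{\left(a \right)} = \frac{a}{4}$ ($F{\left(a \right)} = \frac{a - 0}{4} = \frac{a + 0}{4} = \frac{a}{4}$)
$\left(-108 + \left(x{\left(F{\left(2 \right)} \right)} + 1\right) \left(-5\right)\right) \left(-55\right) = \left(-108 + \left(\frac{1}{4} \cdot 2 + 1\right) \left(-5\right)\right) \left(-55\right) = \left(-108 + \left(\frac{1}{2} + 1\right) \left(-5\right)\right) \left(-55\right) = \left(-108 + \frac{3}{2} \left(-5\right)\right) \left(-55\right) = \left(-108 - \frac{15}{2}\right) \left(-55\right) = \left(- \frac{231}{2}\right) \left(-55\right) = \frac{12705}{2}$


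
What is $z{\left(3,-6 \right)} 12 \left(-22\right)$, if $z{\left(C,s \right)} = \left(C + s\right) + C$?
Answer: $0$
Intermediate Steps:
$z{\left(C,s \right)} = s + 2 C$
$z{\left(3,-6 \right)} 12 \left(-22\right) = \left(-6 + 2 \cdot 3\right) 12 \left(-22\right) = \left(-6 + 6\right) 12 \left(-22\right) = 0 \cdot 12 \left(-22\right) = 0 \left(-22\right) = 0$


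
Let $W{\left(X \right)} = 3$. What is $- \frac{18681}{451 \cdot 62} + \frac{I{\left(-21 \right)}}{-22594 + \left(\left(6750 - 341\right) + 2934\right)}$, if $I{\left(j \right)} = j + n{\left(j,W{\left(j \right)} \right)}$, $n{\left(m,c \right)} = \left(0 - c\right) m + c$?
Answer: $- \frac{82933407}{123508154} \approx -0.67148$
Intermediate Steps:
$n{\left(m,c \right)} = c - c m$ ($n{\left(m,c \right)} = - c m + c = c - c m$)
$I{\left(j \right)} = 3 - 2 j$ ($I{\left(j \right)} = j + 3 \left(1 - j\right) = j - \left(-3 + 3 j\right) = 3 - 2 j$)
$- \frac{18681}{451 \cdot 62} + \frac{I{\left(-21 \right)}}{-22594 + \left(\left(6750 - 341\right) + 2934\right)} = - \frac{18681}{451 \cdot 62} + \frac{3 - -42}{-22594 + \left(\left(6750 - 341\right) + 2934\right)} = - \frac{18681}{27962} + \frac{3 + 42}{-22594 + \left(6409 + 2934\right)} = \left(-18681\right) \frac{1}{27962} + \frac{45}{-22594 + 9343} = - \frac{18681}{27962} + \frac{45}{-13251} = - \frac{18681}{27962} + 45 \left(- \frac{1}{13251}\right) = - \frac{18681}{27962} - \frac{15}{4417} = - \frac{82933407}{123508154}$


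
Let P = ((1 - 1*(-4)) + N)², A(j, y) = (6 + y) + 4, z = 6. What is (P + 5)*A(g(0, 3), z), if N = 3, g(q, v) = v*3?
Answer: 1104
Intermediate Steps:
g(q, v) = 3*v
A(j, y) = 10 + y
P = 64 (P = ((1 - 1*(-4)) + 3)² = ((1 + 4) + 3)² = (5 + 3)² = 8² = 64)
(P + 5)*A(g(0, 3), z) = (64 + 5)*(10 + 6) = 69*16 = 1104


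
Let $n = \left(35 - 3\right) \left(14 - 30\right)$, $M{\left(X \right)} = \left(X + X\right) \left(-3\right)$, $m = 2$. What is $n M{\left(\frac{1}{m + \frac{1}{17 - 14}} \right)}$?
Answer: $\frac{9216}{7} \approx 1316.6$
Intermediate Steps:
$M{\left(X \right)} = - 6 X$ ($M{\left(X \right)} = 2 X \left(-3\right) = - 6 X$)
$n = -512$ ($n = 32 \left(-16\right) = -512$)
$n M{\left(\frac{1}{m + \frac{1}{17 - 14}} \right)} = - 512 \left(- \frac{6}{2 + \frac{1}{17 - 14}}\right) = - 512 \left(- \frac{6}{2 + \frac{1}{3}}\right) = - 512 \left(- \frac{6}{\frac{7}{3}}\right) = - 512 \left(\left(-6\right) \frac{3}{7}\right) = \left(-512\right) \left(- \frac{18}{7}\right) = \frac{9216}{7}$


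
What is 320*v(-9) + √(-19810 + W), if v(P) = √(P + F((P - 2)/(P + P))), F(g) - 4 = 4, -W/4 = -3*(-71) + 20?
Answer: I*(320 + √20742) ≈ 464.02*I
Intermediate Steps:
W = -932 (W = -4*(-3*(-71) + 20) = -4*(213 + 20) = -4*233 = -932)
F(g) = 8 (F(g) = 4 + 4 = 8)
v(P) = √(8 + P) (v(P) = √(P + 8) = √(8 + P))
320*v(-9) + √(-19810 + W) = 320*√(8 - 9) + √(-19810 - 932) = 320*√(-1) + √(-20742) = 320*I + I*√20742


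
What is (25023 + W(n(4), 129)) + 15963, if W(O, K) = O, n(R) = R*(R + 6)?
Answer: 41026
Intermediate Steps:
n(R) = R*(6 + R)
(25023 + W(n(4), 129)) + 15963 = (25023 + 4*(6 + 4)) + 15963 = (25023 + 4*10) + 15963 = (25023 + 40) + 15963 = 25063 + 15963 = 41026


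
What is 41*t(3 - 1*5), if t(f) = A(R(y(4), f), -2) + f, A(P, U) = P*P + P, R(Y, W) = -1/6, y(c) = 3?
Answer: -3157/36 ≈ -87.694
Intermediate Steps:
R(Y, W) = -1/6 (R(Y, W) = -1*1/6 = -1/6)
A(P, U) = P + P**2 (A(P, U) = P**2 + P = P + P**2)
t(f) = -5/36 + f (t(f) = -(1 - 1/6)/6 + f = -1/6*5/6 + f = -5/36 + f)
41*t(3 - 1*5) = 41*(-5/36 + (3 - 1*5)) = 41*(-5/36 + (3 - 5)) = 41*(-5/36 - 2) = 41*(-77/36) = -3157/36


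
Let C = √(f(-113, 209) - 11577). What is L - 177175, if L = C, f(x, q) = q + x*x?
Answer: -177175 + √1401 ≈ -1.7714e+5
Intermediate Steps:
f(x, q) = q + x²
C = √1401 (C = √((209 + (-113)²) - 11577) = √((209 + 12769) - 11577) = √(12978 - 11577) = √1401 ≈ 37.430)
L = √1401 ≈ 37.430
L - 177175 = √1401 - 177175 = -177175 + √1401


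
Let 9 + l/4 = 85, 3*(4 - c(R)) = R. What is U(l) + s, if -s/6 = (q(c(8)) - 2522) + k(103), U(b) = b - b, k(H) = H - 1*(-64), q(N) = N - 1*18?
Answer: 14230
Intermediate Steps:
c(R) = 4 - R/3
q(N) = -18 + N (q(N) = N - 18 = -18 + N)
l = 304 (l = -36 + 4*85 = -36 + 340 = 304)
k(H) = 64 + H (k(H) = H + 64 = 64 + H)
U(b) = 0
s = 14230 (s = -6*(((-18 + (4 - ⅓*8)) - 2522) + (64 + 103)) = -6*(((-18 + (4 - 8/3)) - 2522) + 167) = -6*(((-18 + 4/3) - 2522) + 167) = -6*((-50/3 - 2522) + 167) = -6*(-7616/3 + 167) = -6*(-7115/3) = 14230)
U(l) + s = 0 + 14230 = 14230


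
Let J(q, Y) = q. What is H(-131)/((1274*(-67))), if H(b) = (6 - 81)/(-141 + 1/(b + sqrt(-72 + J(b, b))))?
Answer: -183634125/29469903019466 + 75*I*sqrt(203)/29469903019466 ≈ -6.2312e-6 + 3.626e-11*I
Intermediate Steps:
H(b) = -75/(-141 + 1/(b + sqrt(-72 + b))) (H(b) = (6 - 81)/(-141 + 1/(b + sqrt(-72 + b))) = -75/(-141 + 1/(b + sqrt(-72 + b))))
H(-131)/((1274*(-67))) = (75*(-131 + sqrt(-72 - 131))/(-1 + 141*(-131) + 141*sqrt(-72 - 131)))/((1274*(-67))) = (75*(-131 + sqrt(-203))/(-1 - 18471 + 141*sqrt(-203)))/(-85358) = (75*(-131 + I*sqrt(203))/(-1 - 18471 + 141*(I*sqrt(203))))*(-1/85358) = (75*(-131 + I*sqrt(203))/(-1 - 18471 + 141*I*sqrt(203)))*(-1/85358) = (75*(-131 + I*sqrt(203))/(-18472 + 141*I*sqrt(203)))*(-1/85358) = -75*(-131 + I*sqrt(203))/(85358*(-18472 + 141*I*sqrt(203)))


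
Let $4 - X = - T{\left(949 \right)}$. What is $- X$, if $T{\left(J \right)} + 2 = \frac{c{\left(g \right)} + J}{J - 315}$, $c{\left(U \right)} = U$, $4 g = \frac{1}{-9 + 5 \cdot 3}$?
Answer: $- \frac{53209}{15216} \approx -3.4969$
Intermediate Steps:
$g = \frac{1}{24}$ ($g = \frac{1}{4 \left(-9 + 5 \cdot 3\right)} = \frac{1}{4 \left(-9 + 15\right)} = \frac{1}{4 \cdot 6} = \frac{1}{4} \cdot \frac{1}{6} = \frac{1}{24} \approx 0.041667$)
$T{\left(J \right)} = -2 + \frac{\frac{1}{24} + J}{-315 + J}$ ($T{\left(J \right)} = -2 + \frac{\frac{1}{24} + J}{J - 315} = -2 + \frac{\frac{1}{24} + J}{-315 + J}$)
$X = \frac{53209}{15216}$ ($X = 4 - - \frac{\frac{15121}{24} - 949}{-315 + 949} = 4 - - \frac{\frac{15121}{24} - 949}{634} = 4 - - \frac{-7655}{634 \cdot 24} = 4 - \left(-1\right) \left(- \frac{7655}{15216}\right) = 4 - \frac{7655}{15216} = \frac{53209}{15216} \approx 3.4969$)
$- X = \left(-1\right) \frac{53209}{15216} = - \frac{53209}{15216}$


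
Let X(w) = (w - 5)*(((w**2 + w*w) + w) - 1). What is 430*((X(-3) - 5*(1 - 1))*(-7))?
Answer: 337120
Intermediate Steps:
X(w) = (-5 + w)*(-1 + w + 2*w**2) (X(w) = (-5 + w)*(((w**2 + w**2) + w) - 1) = (-5 + w)*((2*w**2 + w) - 1) = (-5 + w)*((w + 2*w**2) - 1) = (-5 + w)*(-1 + w + 2*w**2))
430*((X(-3) - 5*(1 - 1))*(-7)) = 430*(((5 - 9*(-3)**2 - 6*(-3) + 2*(-3)**3) - 5*(1 - 1))*(-7)) = 430*(((5 - 9*9 + 18 + 2*(-27)) - 5*0)*(-7)) = 430*(((5 - 81 + 18 - 54) + 0)*(-7)) = 430*((-112 + 0)*(-7)) = 430*(-112*(-7)) = 430*784 = 337120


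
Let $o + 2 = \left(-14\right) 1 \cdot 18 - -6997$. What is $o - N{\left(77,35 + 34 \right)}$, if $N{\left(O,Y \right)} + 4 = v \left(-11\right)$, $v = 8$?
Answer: $6835$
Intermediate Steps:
$N{\left(O,Y \right)} = -92$ ($N{\left(O,Y \right)} = -4 + 8 \left(-11\right) = -4 - 88 = -92$)
$o = 6743$ ($o = -2 + \left(\left(-14\right) 1 \cdot 18 - -6997\right) = -2 + \left(\left(-14\right) 18 + 6997\right) = -2 + \left(-252 + 6997\right) = -2 + 6745 = 6743$)
$o - N{\left(77,35 + 34 \right)} = 6743 - -92 = 6743 + 92 = 6835$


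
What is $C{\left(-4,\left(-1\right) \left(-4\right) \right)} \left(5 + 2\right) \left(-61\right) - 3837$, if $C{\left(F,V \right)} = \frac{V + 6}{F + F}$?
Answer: $- \frac{13213}{4} \approx -3303.3$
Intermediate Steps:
$C{\left(F,V \right)} = \frac{6 + V}{2 F}$
$C{\left(-4,\left(-1\right) \left(-4\right) \right)} \left(5 + 2\right) \left(-61\right) - 3837 = \frac{6 - -4}{2 \left(-4\right)} \left(5 + 2\right) \left(-61\right) - 3837 = \frac{1}{2} \left(- \frac{1}{4}\right) \left(6 + 4\right) 7 \left(-61\right) - 3837 = \frac{1}{2} \left(- \frac{1}{4}\right) 10 \cdot 7 \left(-61\right) - 3837 = \left(- \frac{5}{4}\right) 7 \left(-61\right) - 3837 = \left(- \frac{35}{4}\right) \left(-61\right) - 3837 = \frac{2135}{4} - 3837 = - \frac{13213}{4}$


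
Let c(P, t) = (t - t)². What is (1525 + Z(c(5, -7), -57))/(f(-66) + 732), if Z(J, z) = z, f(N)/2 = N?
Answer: 367/150 ≈ 2.4467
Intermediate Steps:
f(N) = 2*N
c(P, t) = 0 (c(P, t) = 0² = 0)
(1525 + Z(c(5, -7), -57))/(f(-66) + 732) = (1525 - 57)/(2*(-66) + 732) = 1468/(-132 + 732) = 1468/600 = 1468*(1/600) = 367/150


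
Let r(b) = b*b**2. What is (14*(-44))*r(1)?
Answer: -616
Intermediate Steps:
r(b) = b**3
(14*(-44))*r(1) = (14*(-44))*1**3 = -616*1 = -616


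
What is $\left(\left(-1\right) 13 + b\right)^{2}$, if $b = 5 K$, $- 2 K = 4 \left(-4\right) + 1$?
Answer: $\frac{2401}{4} \approx 600.25$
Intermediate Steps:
$K = \frac{15}{2}$ ($K = - \frac{4 \left(-4\right) + 1}{2} = - \frac{-16 + 1}{2} = \left(- \frac{1}{2}\right) \left(-15\right) = \frac{15}{2} \approx 7.5$)
$b = \frac{75}{2}$ ($b = 5 \cdot \frac{15}{2} = \frac{75}{2} \approx 37.5$)
$\left(\left(-1\right) 13 + b\right)^{2} = \left(\left(-1\right) 13 + \frac{75}{2}\right)^{2} = \left(-13 + \frac{75}{2}\right)^{2} = \left(\frac{49}{2}\right)^{2} = \frac{2401}{4}$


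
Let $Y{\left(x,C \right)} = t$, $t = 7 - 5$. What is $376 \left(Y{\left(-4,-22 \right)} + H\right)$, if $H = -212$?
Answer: $-78960$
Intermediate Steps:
$t = 2$
$Y{\left(x,C \right)} = 2$
$376 \left(Y{\left(-4,-22 \right)} + H\right) = 376 \left(2 - 212\right) = 376 \left(-210\right) = -78960$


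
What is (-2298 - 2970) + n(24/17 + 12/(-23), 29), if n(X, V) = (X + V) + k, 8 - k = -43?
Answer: -2028160/391 ≈ -5187.1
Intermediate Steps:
k = 51 (k = 8 - 1*(-43) = 8 + 43 = 51)
n(X, V) = 51 + V + X (n(X, V) = (X + V) + 51 = (V + X) + 51 = 51 + V + X)
(-2298 - 2970) + n(24/17 + 12/(-23), 29) = (-2298 - 2970) + (51 + 29 + (24/17 + 12/(-23))) = -5268 + (51 + 29 + (24*(1/17) + 12*(-1/23))) = -5268 + (51 + 29 + (24/17 - 12/23)) = -5268 + (51 + 29 + 348/391) = -5268 + 31628/391 = -2028160/391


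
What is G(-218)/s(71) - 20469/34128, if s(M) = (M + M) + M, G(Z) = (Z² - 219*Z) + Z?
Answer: 359937583/807696 ≈ 445.63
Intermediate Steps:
G(Z) = Z² - 218*Z
s(M) = 3*M (s(M) = 2*M + M = 3*M)
G(-218)/s(71) - 20469/34128 = (-218*(-218 - 218))/((3*71)) - 20469/34128 = -218*(-436)/213 - 20469*1/34128 = 95048*(1/213) - 6823/11376 = 95048/213 - 6823/11376 = 359937583/807696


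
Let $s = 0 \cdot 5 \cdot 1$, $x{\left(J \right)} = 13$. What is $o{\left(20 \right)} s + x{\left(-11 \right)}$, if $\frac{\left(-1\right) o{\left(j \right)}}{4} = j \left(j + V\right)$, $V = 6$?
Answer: $13$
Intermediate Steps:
$o{\left(j \right)} = - 4 j \left(6 + j\right)$ ($o{\left(j \right)} = - 4 j \left(j + 6\right) = - 4 j \left(6 + j\right)$)
$s = 0$ ($s = 0 \cdot 1 = 0$)
$o{\left(20 \right)} s + x{\left(-11 \right)} = \left(-4\right) 20 \left(6 + 20\right) 0 + 13 = \left(-4\right) 20 \cdot 26 \cdot 0 + 13 = \left(-2080\right) 0 + 13 = 0 + 13 = 13$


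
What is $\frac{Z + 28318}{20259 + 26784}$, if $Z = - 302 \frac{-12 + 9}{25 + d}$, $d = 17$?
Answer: $\frac{198377}{329301} \approx 0.60242$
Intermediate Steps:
$Z = \frac{151}{7}$ ($Z = - 302 \frac{-12 + 9}{25 + 17} = - 302 \left(- \frac{3}{42}\right) = - 302 \left(\left(-3\right) \frac{1}{42}\right) = \left(-302\right) \left(- \frac{1}{14}\right) = \frac{151}{7} \approx 21.571$)
$\frac{Z + 28318}{20259 + 26784} = \frac{\frac{151}{7} + 28318}{20259 + 26784} = \frac{198377}{7 \cdot 47043} = \frac{198377}{7} \cdot \frac{1}{47043} = \frac{198377}{329301}$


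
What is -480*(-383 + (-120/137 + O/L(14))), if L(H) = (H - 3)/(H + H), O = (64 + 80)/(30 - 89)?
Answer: 16648292640/88913 ≈ 1.8724e+5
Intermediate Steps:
O = -144/59 (O = 144/(-59) = 144*(-1/59) = -144/59 ≈ -2.4407)
L(H) = (-3 + H)/(2*H) (L(H) = (-3 + H)/((2*H)) = (-3 + H)*(1/(2*H)) = (-3 + H)/(2*H))
-480*(-383 + (-120/137 + O/L(14))) = -480*(-383 + (-120/137 - 144*28/(-3 + 14)/59)) = -480*(-383 + (-120*1/137 - 144/(59*((1/2)*(1/14)*11)))) = -480*(-383 + (-120/137 - 144/(59*11/28))) = -480*(-383 + (-120/137 - 144/59*28/11)) = -480*(-383 + (-120/137 - 4032/649)) = -480*(-383 - 630264/88913) = -480*(-34683943/88913) = 16648292640/88913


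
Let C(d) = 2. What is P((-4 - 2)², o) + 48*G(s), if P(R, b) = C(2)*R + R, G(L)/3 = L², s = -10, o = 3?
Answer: 14508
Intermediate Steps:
G(L) = 3*L²
P(R, b) = 3*R (P(R, b) = 2*R + R = 3*R)
P((-4 - 2)², o) + 48*G(s) = 3*(-4 - 2)² + 48*(3*(-10)²) = 3*(-6)² + 48*(3*100) = 3*36 + 48*300 = 108 + 14400 = 14508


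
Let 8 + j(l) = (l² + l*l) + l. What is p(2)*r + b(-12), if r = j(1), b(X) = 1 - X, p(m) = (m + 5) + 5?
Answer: -47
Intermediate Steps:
j(l) = -8 + l + 2*l² (j(l) = -8 + ((l² + l*l) + l) = -8 + ((l² + l²) + l) = -8 + (2*l² + l) = -8 + (l + 2*l²) = -8 + l + 2*l²)
p(m) = 10 + m (p(m) = (5 + m) + 5 = 10 + m)
r = -5 (r = -8 + 1 + 2*1² = -8 + 1 + 2*1 = -8 + 1 + 2 = -5)
p(2)*r + b(-12) = (10 + 2)*(-5) + (1 - 1*(-12)) = 12*(-5) + (1 + 12) = -60 + 13 = -47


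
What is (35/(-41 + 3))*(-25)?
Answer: 875/38 ≈ 23.026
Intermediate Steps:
(35/(-41 + 3))*(-25) = (35/(-38))*(-25) = (35*(-1/38))*(-25) = -35/38*(-25) = 875/38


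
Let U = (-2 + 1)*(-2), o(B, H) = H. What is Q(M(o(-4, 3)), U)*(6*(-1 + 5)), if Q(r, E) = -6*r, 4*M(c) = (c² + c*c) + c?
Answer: -756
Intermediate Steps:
M(c) = c²/2 + c/4 (M(c) = ((c² + c*c) + c)/4 = ((c² + c²) + c)/4 = (2*c² + c)/4 = (c + 2*c²)/4 = c²/2 + c/4)
U = 2 (U = -1*(-2) = 2)
Q(M(o(-4, 3)), U)*(6*(-1 + 5)) = (-3*3*(1 + 2*3)/2)*(6*(-1 + 5)) = (-3*3*(1 + 6)/2)*(6*4) = -3*3*7/2*24 = -6*21/4*24 = -63/2*24 = -756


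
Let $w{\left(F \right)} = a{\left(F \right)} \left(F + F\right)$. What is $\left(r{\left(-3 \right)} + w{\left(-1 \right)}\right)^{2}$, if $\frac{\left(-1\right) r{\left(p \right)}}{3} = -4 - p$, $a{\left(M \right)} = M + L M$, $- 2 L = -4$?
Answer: $81$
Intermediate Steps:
$L = 2$ ($L = \left(- \frac{1}{2}\right) \left(-4\right) = 2$)
$a{\left(M \right)} = 3 M$ ($a{\left(M \right)} = M + 2 M = 3 M$)
$r{\left(p \right)} = 12 + 3 p$ ($r{\left(p \right)} = - 3 \left(-4 - p\right) = 12 + 3 p$)
$w{\left(F \right)} = 6 F^{2}$ ($w{\left(F \right)} = 3 F \left(F + F\right) = 3 F 2 F = 6 F^{2}$)
$\left(r{\left(-3 \right)} + w{\left(-1 \right)}\right)^{2} = \left(\left(12 + 3 \left(-3\right)\right) + 6 \left(-1\right)^{2}\right)^{2} = \left(\left(12 - 9\right) + 6 \cdot 1\right)^{2} = \left(3 + 6\right)^{2} = 9^{2} = 81$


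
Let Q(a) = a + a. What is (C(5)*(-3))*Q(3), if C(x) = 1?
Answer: -18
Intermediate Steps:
Q(a) = 2*a
(C(5)*(-3))*Q(3) = (1*(-3))*(2*3) = -3*6 = -18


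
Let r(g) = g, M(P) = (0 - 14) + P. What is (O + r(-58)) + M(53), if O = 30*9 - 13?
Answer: 238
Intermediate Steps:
M(P) = -14 + P
O = 257 (O = 270 - 13 = 257)
(O + r(-58)) + M(53) = (257 - 58) + (-14 + 53) = 199 + 39 = 238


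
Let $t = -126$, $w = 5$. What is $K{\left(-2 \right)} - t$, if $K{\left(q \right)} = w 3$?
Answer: $141$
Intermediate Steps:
$K{\left(q \right)} = 15$ ($K{\left(q \right)} = 5 \cdot 3 = 15$)
$K{\left(-2 \right)} - t = 15 - -126 = 15 + 126 = 141$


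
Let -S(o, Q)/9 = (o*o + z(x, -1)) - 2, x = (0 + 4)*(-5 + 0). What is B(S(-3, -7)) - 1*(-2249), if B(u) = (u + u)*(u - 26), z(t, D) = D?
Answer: 10889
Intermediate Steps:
x = -20 (x = 4*(-5) = -20)
S(o, Q) = 27 - 9*o² (S(o, Q) = -9*((o*o - 1) - 2) = -9*((o² - 1) - 2) = -9*((-1 + o²) - 2) = -9*(-3 + o²) = 27 - 9*o²)
B(u) = 2*u*(-26 + u) (B(u) = (2*u)*(-26 + u) = 2*u*(-26 + u))
B(S(-3, -7)) - 1*(-2249) = 2*(27 - 9*(-3)²)*(-26 + (27 - 9*(-3)²)) - 1*(-2249) = 2*(27 - 9*9)*(-26 + (27 - 9*9)) + 2249 = 2*(27 - 81)*(-26 + (27 - 81)) + 2249 = 2*(-54)*(-26 - 54) + 2249 = 2*(-54)*(-80) + 2249 = 8640 + 2249 = 10889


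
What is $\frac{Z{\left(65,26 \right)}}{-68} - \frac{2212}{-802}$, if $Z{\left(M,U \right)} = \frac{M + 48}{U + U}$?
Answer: $\frac{3865503}{1417936} \approx 2.7261$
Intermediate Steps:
$Z{\left(M,U \right)} = \frac{48 + M}{2 U}$
$\frac{Z{\left(65,26 \right)}}{-68} - \frac{2212}{-802} = \frac{\frac{1}{2} \cdot \frac{1}{26} \left(48 + 65\right)}{-68} - \frac{2212}{-802} = \frac{1}{2} \cdot \frac{1}{26} \cdot 113 \left(- \frac{1}{68}\right) - - \frac{1106}{401} = \frac{113}{52} \left(- \frac{1}{68}\right) + \frac{1106}{401} = - \frac{113}{3536} + \frac{1106}{401} = \frac{3865503}{1417936}$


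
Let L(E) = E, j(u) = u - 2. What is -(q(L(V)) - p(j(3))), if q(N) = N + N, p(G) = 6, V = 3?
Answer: 0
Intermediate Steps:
j(u) = -2 + u
q(N) = 2*N
-(q(L(V)) - p(j(3))) = -(2*3 - 1*6) = -(6 - 6) = -1*0 = 0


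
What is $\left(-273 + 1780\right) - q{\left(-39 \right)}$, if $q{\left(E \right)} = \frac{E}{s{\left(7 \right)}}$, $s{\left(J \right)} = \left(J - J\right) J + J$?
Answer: $\frac{10588}{7} \approx 1512.6$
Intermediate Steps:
$s{\left(J \right)} = J$ ($s{\left(J \right)} = 0 J + J = 0 + J = J$)
$q{\left(E \right)} = \frac{E}{7}$
$\left(-273 + 1780\right) - q{\left(-39 \right)} = \left(-273 + 1780\right) - \frac{1}{7} \left(-39\right) = 1507 - - \frac{39}{7} = 1507 + \frac{39}{7} = \frac{10588}{7}$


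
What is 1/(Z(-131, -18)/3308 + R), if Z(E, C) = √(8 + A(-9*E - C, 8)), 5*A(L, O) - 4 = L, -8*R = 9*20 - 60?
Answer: -820714800/12310720759 - 3308*√6205/12310720759 ≈ -0.066688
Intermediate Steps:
R = -15 (R = -(9*20 - 60)/8 = -(180 - 60)/8 = -⅛*120 = -15)
A(L, O) = ⅘ + L/5
Z(E, C) = √(44/5 - 9*E/5 - C/5) (Z(E, C) = √(8 + (⅘ + (-9*E - C)/5)) = √(8 + (⅘ + (-C - 9*E)/5)) = √(8 + (⅘ + (-9*E/5 - C/5))) = √(8 + (⅘ - 9*E/5 - C/5)) = √(44/5 - 9*E/5 - C/5))
1/(Z(-131, -18)/3308 + R) = 1/((√(220 - 45*(-131) - 5*(-18))/5)/3308 - 15) = 1/((√(220 + 5895 + 90)/5)*(1/3308) - 15) = 1/((√6205/5)*(1/3308) - 15) = 1/(√6205/16540 - 15) = 1/(-15 + √6205/16540)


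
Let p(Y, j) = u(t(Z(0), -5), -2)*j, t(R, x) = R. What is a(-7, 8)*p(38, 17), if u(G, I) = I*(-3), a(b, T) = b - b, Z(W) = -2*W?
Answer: 0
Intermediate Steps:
a(b, T) = 0
u(G, I) = -3*I
p(Y, j) = 6*j (p(Y, j) = (-3*(-2))*j = 6*j)
a(-7, 8)*p(38, 17) = 0*(6*17) = 0*102 = 0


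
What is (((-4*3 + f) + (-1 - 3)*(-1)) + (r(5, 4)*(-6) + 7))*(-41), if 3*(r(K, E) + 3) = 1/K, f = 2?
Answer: -3813/5 ≈ -762.60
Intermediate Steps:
r(K, E) = -3 + 1/(3*K)
(((-4*3 + f) + (-1 - 3)*(-1)) + (r(5, 4)*(-6) + 7))*(-41) = (((-4*3 + 2) + (-1 - 3)*(-1)) + ((-3 + (⅓)/5)*(-6) + 7))*(-41) = (((-12 + 2) - 4*(-1)) + ((-3 + (⅓)*(⅕))*(-6) + 7))*(-41) = ((-10 + 4) + ((-3 + 1/15)*(-6) + 7))*(-41) = (-6 + (-44/15*(-6) + 7))*(-41) = (-6 + (88/5 + 7))*(-41) = (-6 + 123/5)*(-41) = (93/5)*(-41) = -3813/5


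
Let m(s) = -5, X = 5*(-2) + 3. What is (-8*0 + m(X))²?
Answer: 25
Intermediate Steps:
X = -7 (X = -10 + 3 = -7)
(-8*0 + m(X))² = (-8*0 - 5)² = (0 - 5)² = (-5)² = 25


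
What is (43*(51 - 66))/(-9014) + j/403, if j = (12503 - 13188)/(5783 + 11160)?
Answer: 4397904115/61547853406 ≈ 0.071455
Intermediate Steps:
j = -685/16943 ≈ -0.040430
(43*(51 - 66))/(-9014) + j/403 = (43*(51 - 66))/(-9014) - 685/16943/403 = (43*(-15))*(-1/9014) - 685/16943*1/403 = -645*(-1/9014) - 685/6828029 = 645/9014 - 685/6828029 = 4397904115/61547853406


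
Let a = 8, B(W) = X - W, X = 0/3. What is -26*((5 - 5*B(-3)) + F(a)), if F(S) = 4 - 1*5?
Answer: 286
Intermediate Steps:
X = 0 (X = 0*(⅓) = 0)
B(W) = -W (B(W) = 0 - W = -W)
F(S) = -1 (F(S) = 4 - 5 = -1)
-26*((5 - 5*B(-3)) + F(a)) = -26*((5 - (-5)*(-3)) - 1) = -26*((5 - 5*3) - 1) = -26*((5 - 15) - 1) = -26*(-10 - 1) = -26*(-11) = 286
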